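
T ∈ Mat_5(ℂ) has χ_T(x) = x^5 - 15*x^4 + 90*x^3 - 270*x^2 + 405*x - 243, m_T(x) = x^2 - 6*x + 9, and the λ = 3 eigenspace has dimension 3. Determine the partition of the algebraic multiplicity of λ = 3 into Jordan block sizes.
Block sizes for λ = 3: [2, 2, 1]

Step 1 — from the characteristic polynomial, algebraic multiplicity of λ = 3 is 5. From dim ker(T − (3)·I) = 3, there are exactly 3 Jordan blocks for λ = 3.
Step 2 — from the minimal polynomial, the factor (x − 3)^2 tells us the largest block for λ = 3 has size 2.
Step 3 — with total size 5, 3 blocks, and largest block 2, the block sizes (in nonincreasing order) are [2, 2, 1].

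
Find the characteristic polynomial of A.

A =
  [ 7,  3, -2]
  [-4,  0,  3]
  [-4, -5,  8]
x^3 - 15*x^2 + 75*x - 125

Expanding det(x·I − A) (e.g. by cofactor expansion or by noting that A is similar to its Jordan form J, which has the same characteristic polynomial as A) gives
  χ_A(x) = x^3 - 15*x^2 + 75*x - 125
which factors as (x - 5)^3. The eigenvalues (with algebraic multiplicities) are λ = 5 with multiplicity 3.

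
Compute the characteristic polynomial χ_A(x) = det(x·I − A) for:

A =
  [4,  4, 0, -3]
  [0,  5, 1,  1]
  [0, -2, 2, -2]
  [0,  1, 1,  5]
x^4 - 16*x^3 + 96*x^2 - 256*x + 256

Expanding det(x·I − A) (e.g. by cofactor expansion or by noting that A is similar to its Jordan form J, which has the same characteristic polynomial as A) gives
  χ_A(x) = x^4 - 16*x^3 + 96*x^2 - 256*x + 256
which factors as (x - 4)^4. The eigenvalues (with algebraic multiplicities) are λ = 4 with multiplicity 4.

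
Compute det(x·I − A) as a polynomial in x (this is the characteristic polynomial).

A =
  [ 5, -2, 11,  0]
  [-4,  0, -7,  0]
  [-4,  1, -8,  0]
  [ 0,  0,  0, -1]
x^4 + 4*x^3 + 6*x^2 + 4*x + 1

Expanding det(x·I − A) (e.g. by cofactor expansion or by noting that A is similar to its Jordan form J, which has the same characteristic polynomial as A) gives
  χ_A(x) = x^4 + 4*x^3 + 6*x^2 + 4*x + 1
which factors as (x + 1)^4. The eigenvalues (with algebraic multiplicities) are λ = -1 with multiplicity 4.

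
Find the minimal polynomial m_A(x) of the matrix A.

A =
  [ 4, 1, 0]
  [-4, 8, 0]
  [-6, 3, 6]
x^2 - 12*x + 36

The characteristic polynomial is χ_A(x) = (x - 6)^3, so the eigenvalues are known. The minimal polynomial is
  m_A(x) = Π_λ (x − λ)^{k_λ}
where k_λ is the size of the *largest* Jordan block for λ (equivalently, the smallest k with (A − λI)^k v = 0 for every generalised eigenvector v of λ).

  λ = 6: largest Jordan block has size 2, contributing (x − 6)^2

So m_A(x) = (x - 6)^2 = x^2 - 12*x + 36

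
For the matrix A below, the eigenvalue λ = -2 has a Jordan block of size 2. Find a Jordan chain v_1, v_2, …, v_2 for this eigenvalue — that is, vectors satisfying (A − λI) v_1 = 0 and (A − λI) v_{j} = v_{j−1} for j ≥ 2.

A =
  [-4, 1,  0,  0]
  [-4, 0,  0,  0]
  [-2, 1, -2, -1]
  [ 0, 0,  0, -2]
A Jordan chain for λ = -2 of length 2:
v_1 = (-2, -4, -2, 0)ᵀ
v_2 = (1, 0, 0, 0)ᵀ

Let N = A − (-2)·I. We want v_2 with N^2 v_2 = 0 but N^1 v_2 ≠ 0; then v_{j-1} := N · v_j for j = 2, …, 2.

Pick v_2 = (1, 0, 0, 0)ᵀ.
Then v_1 = N · v_2 = (-2, -4, -2, 0)ᵀ.

Sanity check: (A − (-2)·I) v_1 = (0, 0, 0, 0)ᵀ = 0. ✓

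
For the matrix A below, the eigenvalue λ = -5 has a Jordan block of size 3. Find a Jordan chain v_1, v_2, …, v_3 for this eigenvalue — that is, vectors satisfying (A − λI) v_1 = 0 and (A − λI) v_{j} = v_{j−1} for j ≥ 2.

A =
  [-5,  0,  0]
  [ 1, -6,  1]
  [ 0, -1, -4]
A Jordan chain for λ = -5 of length 3:
v_1 = (0, -1, -1)ᵀ
v_2 = (0, 1, 0)ᵀ
v_3 = (1, 0, 0)ᵀ

Let N = A − (-5)·I. We want v_3 with N^3 v_3 = 0 but N^2 v_3 ≠ 0; then v_{j-1} := N · v_j for j = 3, …, 2.

Pick v_3 = (1, 0, 0)ᵀ.
Then v_2 = N · v_3 = (0, 1, 0)ᵀ.
Then v_1 = N · v_2 = (0, -1, -1)ᵀ.

Sanity check: (A − (-5)·I) v_1 = (0, 0, 0)ᵀ = 0. ✓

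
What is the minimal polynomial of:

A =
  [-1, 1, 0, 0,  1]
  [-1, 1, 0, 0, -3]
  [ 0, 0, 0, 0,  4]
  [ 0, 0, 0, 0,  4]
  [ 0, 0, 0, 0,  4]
x^3 - 4*x^2

The characteristic polynomial is χ_A(x) = x^4*(x - 4), so the eigenvalues are known. The minimal polynomial is
  m_A(x) = Π_λ (x − λ)^{k_λ}
where k_λ is the size of the *largest* Jordan block for λ (equivalently, the smallest k with (A − λI)^k v = 0 for every generalised eigenvector v of λ).

  λ = 0: largest Jordan block has size 2, contributing (x − 0)^2
  λ = 4: largest Jordan block has size 1, contributing (x − 4)

So m_A(x) = x^2*(x - 4) = x^3 - 4*x^2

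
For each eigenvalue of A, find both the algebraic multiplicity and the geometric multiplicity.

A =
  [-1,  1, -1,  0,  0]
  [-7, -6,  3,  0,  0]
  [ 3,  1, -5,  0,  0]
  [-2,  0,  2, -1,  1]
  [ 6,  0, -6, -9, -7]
λ = -4: alg = 5, geom = 2

Step 1 — factor the characteristic polynomial to read off the algebraic multiplicities:
  χ_A(x) = (x + 4)^5

Step 2 — compute geometric multiplicities via the rank-nullity identity g(λ) = n − rank(A − λI):
  rank(A − (-4)·I) = 3, so dim ker(A − (-4)·I) = n − 3 = 2

Summary:
  λ = -4: algebraic multiplicity = 5, geometric multiplicity = 2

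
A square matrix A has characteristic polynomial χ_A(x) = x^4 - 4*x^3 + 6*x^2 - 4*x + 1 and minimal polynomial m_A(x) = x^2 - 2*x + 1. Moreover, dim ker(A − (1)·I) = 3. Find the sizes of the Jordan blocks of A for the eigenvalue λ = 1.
Block sizes for λ = 1: [2, 1, 1]

Step 1 — from the characteristic polynomial, algebraic multiplicity of λ = 1 is 4. From dim ker(A − (1)·I) = 3, there are exactly 3 Jordan blocks for λ = 1.
Step 2 — from the minimal polynomial, the factor (x − 1)^2 tells us the largest block for λ = 1 has size 2.
Step 3 — with total size 4, 3 blocks, and largest block 2, the block sizes (in nonincreasing order) are [2, 1, 1].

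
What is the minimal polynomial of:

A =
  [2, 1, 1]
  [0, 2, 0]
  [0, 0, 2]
x^2 - 4*x + 4

The characteristic polynomial is χ_A(x) = (x - 2)^3, so the eigenvalues are known. The minimal polynomial is
  m_A(x) = Π_λ (x − λ)^{k_λ}
where k_λ is the size of the *largest* Jordan block for λ (equivalently, the smallest k with (A − λI)^k v = 0 for every generalised eigenvector v of λ).

  λ = 2: largest Jordan block has size 2, contributing (x − 2)^2

So m_A(x) = (x - 2)^2 = x^2 - 4*x + 4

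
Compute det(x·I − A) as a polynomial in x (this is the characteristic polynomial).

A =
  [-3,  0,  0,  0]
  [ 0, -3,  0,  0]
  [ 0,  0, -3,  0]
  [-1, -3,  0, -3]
x^4 + 12*x^3 + 54*x^2 + 108*x + 81

Expanding det(x·I − A) (e.g. by cofactor expansion or by noting that A is similar to its Jordan form J, which has the same characteristic polynomial as A) gives
  χ_A(x) = x^4 + 12*x^3 + 54*x^2 + 108*x + 81
which factors as (x + 3)^4. The eigenvalues (with algebraic multiplicities) are λ = -3 with multiplicity 4.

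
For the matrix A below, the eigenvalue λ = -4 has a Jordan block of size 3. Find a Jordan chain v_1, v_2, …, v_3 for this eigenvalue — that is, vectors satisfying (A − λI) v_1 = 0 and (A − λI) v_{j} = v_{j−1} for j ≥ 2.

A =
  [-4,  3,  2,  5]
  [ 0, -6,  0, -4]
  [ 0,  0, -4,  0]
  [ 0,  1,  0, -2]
A Jordan chain for λ = -4 of length 3:
v_1 = (-1, 0, 0, 0)ᵀ
v_2 = (3, -2, 0, 1)ᵀ
v_3 = (0, 1, 0, 0)ᵀ

Let N = A − (-4)·I. We want v_3 with N^3 v_3 = 0 but N^2 v_3 ≠ 0; then v_{j-1} := N · v_j for j = 3, …, 2.

Pick v_3 = (0, 1, 0, 0)ᵀ.
Then v_2 = N · v_3 = (3, -2, 0, 1)ᵀ.
Then v_1 = N · v_2 = (-1, 0, 0, 0)ᵀ.

Sanity check: (A − (-4)·I) v_1 = (0, 0, 0, 0)ᵀ = 0. ✓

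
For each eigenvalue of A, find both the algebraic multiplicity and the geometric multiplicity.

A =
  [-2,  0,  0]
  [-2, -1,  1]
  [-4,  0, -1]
λ = -2: alg = 1, geom = 1; λ = -1: alg = 2, geom = 1

Step 1 — factor the characteristic polynomial to read off the algebraic multiplicities:
  χ_A(x) = (x + 1)^2*(x + 2)

Step 2 — compute geometric multiplicities via the rank-nullity identity g(λ) = n − rank(A − λI):
  rank(A − (-2)·I) = 2, so dim ker(A − (-2)·I) = n − 2 = 1
  rank(A − (-1)·I) = 2, so dim ker(A − (-1)·I) = n − 2 = 1

Summary:
  λ = -2: algebraic multiplicity = 1, geometric multiplicity = 1
  λ = -1: algebraic multiplicity = 2, geometric multiplicity = 1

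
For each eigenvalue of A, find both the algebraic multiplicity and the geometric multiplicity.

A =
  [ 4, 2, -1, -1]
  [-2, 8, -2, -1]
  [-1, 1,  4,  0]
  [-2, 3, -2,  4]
λ = 5: alg = 4, geom = 2

Step 1 — factor the characteristic polynomial to read off the algebraic multiplicities:
  χ_A(x) = (x - 5)^4

Step 2 — compute geometric multiplicities via the rank-nullity identity g(λ) = n − rank(A − λI):
  rank(A − (5)·I) = 2, so dim ker(A − (5)·I) = n − 2 = 2

Summary:
  λ = 5: algebraic multiplicity = 4, geometric multiplicity = 2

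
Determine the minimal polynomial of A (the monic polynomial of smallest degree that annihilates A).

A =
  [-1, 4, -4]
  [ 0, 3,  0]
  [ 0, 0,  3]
x^2 - 2*x - 3

The characteristic polynomial is χ_A(x) = (x - 3)^2*(x + 1), so the eigenvalues are known. The minimal polynomial is
  m_A(x) = Π_λ (x − λ)^{k_λ}
where k_λ is the size of the *largest* Jordan block for λ (equivalently, the smallest k with (A − λI)^k v = 0 for every generalised eigenvector v of λ).

  λ = -1: largest Jordan block has size 1, contributing (x + 1)
  λ = 3: largest Jordan block has size 1, contributing (x − 3)

So m_A(x) = (x - 3)*(x + 1) = x^2 - 2*x - 3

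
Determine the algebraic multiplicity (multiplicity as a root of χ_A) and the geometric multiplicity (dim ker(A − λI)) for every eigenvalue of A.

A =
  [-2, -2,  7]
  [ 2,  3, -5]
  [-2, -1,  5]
λ = 2: alg = 3, geom = 1

Step 1 — factor the characteristic polynomial to read off the algebraic multiplicities:
  χ_A(x) = (x - 2)^3

Step 2 — compute geometric multiplicities via the rank-nullity identity g(λ) = n − rank(A − λI):
  rank(A − (2)·I) = 2, so dim ker(A − (2)·I) = n − 2 = 1

Summary:
  λ = 2: algebraic multiplicity = 3, geometric multiplicity = 1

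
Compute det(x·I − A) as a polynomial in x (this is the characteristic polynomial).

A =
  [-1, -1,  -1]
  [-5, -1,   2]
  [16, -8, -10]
x^3 + 12*x^2 + 48*x + 64

Expanding det(x·I − A) (e.g. by cofactor expansion or by noting that A is similar to its Jordan form J, which has the same characteristic polynomial as A) gives
  χ_A(x) = x^3 + 12*x^2 + 48*x + 64
which factors as (x + 4)^3. The eigenvalues (with algebraic multiplicities) are λ = -4 with multiplicity 3.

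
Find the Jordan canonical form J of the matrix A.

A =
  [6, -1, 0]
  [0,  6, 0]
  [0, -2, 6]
J_2(6) ⊕ J_1(6)

The characteristic polynomial is
  det(x·I − A) = x^3 - 18*x^2 + 108*x - 216 = (x - 6)^3

Eigenvalues and multiplicities (the geometric multiplicity of λ is n − rank(A − λI), which equals the number of Jordan blocks for λ):
  λ = 6: algebraic multiplicity = 3, geometric multiplicity = 2

Determining the block sizes for each eigenvalue:
  λ = 6: 2 blocks summing to 3 forces exactly one block of size 2 and the rest size 1 → block sizes [2, 1]

Assembling the blocks gives a Jordan form
J =
  [6, 1, 0]
  [0, 6, 0]
  [0, 0, 6]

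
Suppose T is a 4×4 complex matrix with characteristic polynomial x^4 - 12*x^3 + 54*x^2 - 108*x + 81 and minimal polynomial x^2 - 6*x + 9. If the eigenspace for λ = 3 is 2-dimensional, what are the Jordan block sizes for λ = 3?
Block sizes for λ = 3: [2, 2]

Step 1 — from the characteristic polynomial, algebraic multiplicity of λ = 3 is 4. From dim ker(T − (3)·I) = 2, there are exactly 2 Jordan blocks for λ = 3.
Step 2 — from the minimal polynomial, the factor (x − 3)^2 tells us the largest block for λ = 3 has size 2.
Step 3 — with total size 4, 2 blocks, and largest block 2, the block sizes (in nonincreasing order) are [2, 2].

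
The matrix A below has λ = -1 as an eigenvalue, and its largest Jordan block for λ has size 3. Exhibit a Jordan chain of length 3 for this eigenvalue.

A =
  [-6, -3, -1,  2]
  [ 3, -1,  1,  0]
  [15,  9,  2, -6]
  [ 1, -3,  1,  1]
A Jordan chain for λ = -1 of length 3:
v_1 = (3, 0, -9, 3)ᵀ
v_2 = (-5, 3, 15, 1)ᵀ
v_3 = (1, 0, 0, 0)ᵀ

Let N = A − (-1)·I. We want v_3 with N^3 v_3 = 0 but N^2 v_3 ≠ 0; then v_{j-1} := N · v_j for j = 3, …, 2.

Pick v_3 = (1, 0, 0, 0)ᵀ.
Then v_2 = N · v_3 = (-5, 3, 15, 1)ᵀ.
Then v_1 = N · v_2 = (3, 0, -9, 3)ᵀ.

Sanity check: (A − (-1)·I) v_1 = (0, 0, 0, 0)ᵀ = 0. ✓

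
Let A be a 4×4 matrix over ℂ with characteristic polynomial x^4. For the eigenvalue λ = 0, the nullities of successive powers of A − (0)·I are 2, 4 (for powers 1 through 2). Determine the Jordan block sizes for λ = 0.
Block sizes for λ = 0: [2, 2]

From the dimensions of kernels of powers, the number of Jordan blocks of size at least j is d_j − d_{j−1} where d_j = dim ker(N^j) (with d_0 = 0). Computing the differences gives [2, 2].
The number of blocks of size exactly k is (#blocks of size ≥ k) − (#blocks of size ≥ k + 1), so the partition is: 2 block(s) of size 2.
In nonincreasing order the block sizes are [2, 2].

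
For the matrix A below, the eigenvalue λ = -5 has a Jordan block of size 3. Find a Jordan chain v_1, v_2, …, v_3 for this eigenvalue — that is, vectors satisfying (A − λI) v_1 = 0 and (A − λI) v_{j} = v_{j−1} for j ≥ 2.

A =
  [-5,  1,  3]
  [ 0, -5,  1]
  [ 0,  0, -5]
A Jordan chain for λ = -5 of length 3:
v_1 = (1, 0, 0)ᵀ
v_2 = (3, 1, 0)ᵀ
v_3 = (0, 0, 1)ᵀ

Let N = A − (-5)·I. We want v_3 with N^3 v_3 = 0 but N^2 v_3 ≠ 0; then v_{j-1} := N · v_j for j = 3, …, 2.

Pick v_3 = (0, 0, 1)ᵀ.
Then v_2 = N · v_3 = (3, 1, 0)ᵀ.
Then v_1 = N · v_2 = (1, 0, 0)ᵀ.

Sanity check: (A − (-5)·I) v_1 = (0, 0, 0)ᵀ = 0. ✓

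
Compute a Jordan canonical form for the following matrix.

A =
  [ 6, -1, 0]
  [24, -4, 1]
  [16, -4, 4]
J_3(2)

The characteristic polynomial is
  det(x·I − A) = x^3 - 6*x^2 + 12*x - 8 = (x - 2)^3

Eigenvalues and multiplicities (the geometric multiplicity of λ is n − rank(A − λI), which equals the number of Jordan blocks for λ):
  λ = 2: algebraic multiplicity = 3, geometric multiplicity = 1

Determining the block sizes for each eigenvalue:
  λ = 2: one block (gm = 1), so the single block has size am = 3 → block sizes [3]

Assembling the blocks gives a Jordan form
J =
  [2, 1, 0]
  [0, 2, 1]
  [0, 0, 2]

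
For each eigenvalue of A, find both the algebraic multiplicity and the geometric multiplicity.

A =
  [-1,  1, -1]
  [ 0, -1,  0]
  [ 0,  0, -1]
λ = -1: alg = 3, geom = 2

Step 1 — factor the characteristic polynomial to read off the algebraic multiplicities:
  χ_A(x) = (x + 1)^3

Step 2 — compute geometric multiplicities via the rank-nullity identity g(λ) = n − rank(A − λI):
  rank(A − (-1)·I) = 1, so dim ker(A − (-1)·I) = n − 1 = 2

Summary:
  λ = -1: algebraic multiplicity = 3, geometric multiplicity = 2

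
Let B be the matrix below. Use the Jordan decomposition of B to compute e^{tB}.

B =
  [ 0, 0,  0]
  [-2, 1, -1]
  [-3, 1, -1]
e^{tB} =
  [1, 0, 0]
  [t^2/2 - 2*t, t + 1, -t]
  [t^2/2 - 3*t, t, 1 - t]

Strategy: write B = P · J · P⁻¹ where J is a Jordan canonical form, so e^{tB} = P · e^{tJ} · P⁻¹, and e^{tJ} can be computed block-by-block.

B has Jordan form
J =
  [0, 1, 0]
  [0, 0, 1]
  [0, 0, 0]
(up to reordering of blocks).

Per-block formulas:
  For a 3×3 Jordan block J_3(0): exp(t · J_3(0)) = e^(0t)·(I + t·N + (t^2/2)·N^2), where N is the 3×3 nilpotent shift.

After assembling e^{tJ} and conjugating by P, we get:

e^{tB} =
  [1, 0, 0]
  [t^2/2 - 2*t, t + 1, -t]
  [t^2/2 - 3*t, t, 1 - t]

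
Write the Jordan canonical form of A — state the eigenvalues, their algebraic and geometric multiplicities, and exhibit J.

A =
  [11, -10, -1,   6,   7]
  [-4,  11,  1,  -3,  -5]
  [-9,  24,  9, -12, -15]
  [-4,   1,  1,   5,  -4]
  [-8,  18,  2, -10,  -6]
J_3(6) ⊕ J_2(6)

The characteristic polynomial is
  det(x·I − A) = x^5 - 30*x^4 + 360*x^3 - 2160*x^2 + 6480*x - 7776 = (x - 6)^5

Eigenvalues and multiplicities (the geometric multiplicity of λ is n − rank(A − λI), which equals the number of Jordan blocks for λ):
  λ = 6: algebraic multiplicity = 5, geometric multiplicity = 2

Determining the block sizes for each eigenvalue:
  λ = 6: with am = 5 and gm = 2, the partition is not yet determined (e.g. several partitions of 5 into 2 parts exist). Let N = A − (6)·I. Computing rank(N^1) = 3, rank(N^2) = 1, rank(N^3) = 0; the number of blocks of size ≥ j is rank(N^{j−1}) − rank(N^j), giving [2, 2, 1]. So we have 1 block(s) of size 3, 1 block(s) of size 2 → block sizes [3, 2]

Assembling the blocks gives a Jordan form
J =
  [6, 1, 0, 0, 0]
  [0, 6, 1, 0, 0]
  [0, 0, 6, 0, 0]
  [0, 0, 0, 6, 1]
  [0, 0, 0, 0, 6]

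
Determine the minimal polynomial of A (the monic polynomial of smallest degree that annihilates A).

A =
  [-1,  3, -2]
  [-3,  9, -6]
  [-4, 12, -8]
x^2

The characteristic polynomial is χ_A(x) = x^3, so the eigenvalues are known. The minimal polynomial is
  m_A(x) = Π_λ (x − λ)^{k_λ}
where k_λ is the size of the *largest* Jordan block for λ (equivalently, the smallest k with (A − λI)^k v = 0 for every generalised eigenvector v of λ).

  λ = 0: largest Jordan block has size 2, contributing (x − 0)^2

So m_A(x) = x^2 = x^2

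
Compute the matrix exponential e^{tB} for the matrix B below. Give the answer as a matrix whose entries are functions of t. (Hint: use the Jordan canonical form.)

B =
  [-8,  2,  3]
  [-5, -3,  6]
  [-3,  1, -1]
e^{tB} =
  [-3*t^2*exp(-4*t)/2 - 4*t*exp(-4*t) + exp(-4*t), -3*t^2*exp(-4*t)/2 + 2*t*exp(-4*t), 9*t^2*exp(-4*t)/2 + 3*t*exp(-4*t)]
  [-3*t^2*exp(-4*t)/2 - 5*t*exp(-4*t), -3*t^2*exp(-4*t)/2 + t*exp(-4*t) + exp(-4*t), 9*t^2*exp(-4*t)/2 + 6*t*exp(-4*t)]
  [-t^2*exp(-4*t) - 3*t*exp(-4*t), -t^2*exp(-4*t) + t*exp(-4*t), 3*t^2*exp(-4*t) + 3*t*exp(-4*t) + exp(-4*t)]

Strategy: write B = P · J · P⁻¹ where J is a Jordan canonical form, so e^{tB} = P · e^{tJ} · P⁻¹, and e^{tJ} can be computed block-by-block.

B has Jordan form
J =
  [-4,  1,  0]
  [ 0, -4,  1]
  [ 0,  0, -4]
(up to reordering of blocks).

Per-block formulas:
  For a 3×3 Jordan block J_3(-4): exp(t · J_3(-4)) = e^(-4t)·(I + t·N + (t^2/2)·N^2), where N is the 3×3 nilpotent shift.

After assembling e^{tJ} and conjugating by P, we get:

e^{tB} =
  [-3*t^2*exp(-4*t)/2 - 4*t*exp(-4*t) + exp(-4*t), -3*t^2*exp(-4*t)/2 + 2*t*exp(-4*t), 9*t^2*exp(-4*t)/2 + 3*t*exp(-4*t)]
  [-3*t^2*exp(-4*t)/2 - 5*t*exp(-4*t), -3*t^2*exp(-4*t)/2 + t*exp(-4*t) + exp(-4*t), 9*t^2*exp(-4*t)/2 + 6*t*exp(-4*t)]
  [-t^2*exp(-4*t) - 3*t*exp(-4*t), -t^2*exp(-4*t) + t*exp(-4*t), 3*t^2*exp(-4*t) + 3*t*exp(-4*t) + exp(-4*t)]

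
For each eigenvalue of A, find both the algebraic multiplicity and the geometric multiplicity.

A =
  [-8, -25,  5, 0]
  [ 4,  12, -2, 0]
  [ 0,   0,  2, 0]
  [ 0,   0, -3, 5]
λ = 2: alg = 3, geom = 2; λ = 5: alg = 1, geom = 1

Step 1 — factor the characteristic polynomial to read off the algebraic multiplicities:
  χ_A(x) = (x - 5)*(x - 2)^3

Step 2 — compute geometric multiplicities via the rank-nullity identity g(λ) = n − rank(A − λI):
  rank(A − (2)·I) = 2, so dim ker(A − (2)·I) = n − 2 = 2
  rank(A − (5)·I) = 3, so dim ker(A − (5)·I) = n − 3 = 1

Summary:
  λ = 2: algebraic multiplicity = 3, geometric multiplicity = 2
  λ = 5: algebraic multiplicity = 1, geometric multiplicity = 1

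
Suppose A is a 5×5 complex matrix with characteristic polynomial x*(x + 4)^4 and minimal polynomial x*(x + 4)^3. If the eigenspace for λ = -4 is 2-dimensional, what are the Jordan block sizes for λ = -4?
Block sizes for λ = -4: [3, 1]

Step 1 — from the characteristic polynomial, algebraic multiplicity of λ = -4 is 4. From dim ker(A − (-4)·I) = 2, there are exactly 2 Jordan blocks for λ = -4.
Step 2 — from the minimal polynomial, the factor (x + 4)^3 tells us the largest block for λ = -4 has size 3.
Step 3 — with total size 4, 2 blocks, and largest block 3, the block sizes (in nonincreasing order) are [3, 1].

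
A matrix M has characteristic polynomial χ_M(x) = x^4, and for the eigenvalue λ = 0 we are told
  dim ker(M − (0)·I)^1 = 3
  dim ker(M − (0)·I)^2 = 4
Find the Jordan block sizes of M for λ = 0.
Block sizes for λ = 0: [2, 1, 1]

From the dimensions of kernels of powers, the number of Jordan blocks of size at least j is d_j − d_{j−1} where d_j = dim ker(N^j) (with d_0 = 0). Computing the differences gives [3, 1].
The number of blocks of size exactly k is (#blocks of size ≥ k) − (#blocks of size ≥ k + 1), so the partition is: 2 block(s) of size 1, 1 block(s) of size 2.
In nonincreasing order the block sizes are [2, 1, 1].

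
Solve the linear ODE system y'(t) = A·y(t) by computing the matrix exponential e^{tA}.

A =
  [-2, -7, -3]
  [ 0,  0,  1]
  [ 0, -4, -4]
e^{tA} =
  [exp(-2*t), -t^2*exp(-2*t) - 7*t*exp(-2*t), -t^2*exp(-2*t)/2 - 3*t*exp(-2*t)]
  [0, 2*t*exp(-2*t) + exp(-2*t), t*exp(-2*t)]
  [0, -4*t*exp(-2*t), -2*t*exp(-2*t) + exp(-2*t)]

Strategy: write A = P · J · P⁻¹ where J is a Jordan canonical form, so e^{tA} = P · e^{tJ} · P⁻¹, and e^{tJ} can be computed block-by-block.

A has Jordan form
J =
  [-2,  1,  0]
  [ 0, -2,  1]
  [ 0,  0, -2]
(up to reordering of blocks).

Per-block formulas:
  For a 3×3 Jordan block J_3(-2): exp(t · J_3(-2)) = e^(-2t)·(I + t·N + (t^2/2)·N^2), where N is the 3×3 nilpotent shift.

After assembling e^{tJ} and conjugating by P, we get:

e^{tA} =
  [exp(-2*t), -t^2*exp(-2*t) - 7*t*exp(-2*t), -t^2*exp(-2*t)/2 - 3*t*exp(-2*t)]
  [0, 2*t*exp(-2*t) + exp(-2*t), t*exp(-2*t)]
  [0, -4*t*exp(-2*t), -2*t*exp(-2*t) + exp(-2*t)]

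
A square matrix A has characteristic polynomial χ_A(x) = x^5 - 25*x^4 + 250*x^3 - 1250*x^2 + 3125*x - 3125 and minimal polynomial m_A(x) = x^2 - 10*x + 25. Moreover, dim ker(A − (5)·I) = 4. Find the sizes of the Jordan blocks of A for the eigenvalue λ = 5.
Block sizes for λ = 5: [2, 1, 1, 1]

Step 1 — from the characteristic polynomial, algebraic multiplicity of λ = 5 is 5. From dim ker(A − (5)·I) = 4, there are exactly 4 Jordan blocks for λ = 5.
Step 2 — from the minimal polynomial, the factor (x − 5)^2 tells us the largest block for λ = 5 has size 2.
Step 3 — with total size 5, 4 blocks, and largest block 2, the block sizes (in nonincreasing order) are [2, 1, 1, 1].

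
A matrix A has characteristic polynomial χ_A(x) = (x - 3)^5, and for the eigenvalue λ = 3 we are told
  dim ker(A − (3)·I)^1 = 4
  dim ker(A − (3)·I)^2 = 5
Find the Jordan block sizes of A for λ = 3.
Block sizes for λ = 3: [2, 1, 1, 1]

From the dimensions of kernels of powers, the number of Jordan blocks of size at least j is d_j − d_{j−1} where d_j = dim ker(N^j) (with d_0 = 0). Computing the differences gives [4, 1].
The number of blocks of size exactly k is (#blocks of size ≥ k) − (#blocks of size ≥ k + 1), so the partition is: 3 block(s) of size 1, 1 block(s) of size 2.
In nonincreasing order the block sizes are [2, 1, 1, 1].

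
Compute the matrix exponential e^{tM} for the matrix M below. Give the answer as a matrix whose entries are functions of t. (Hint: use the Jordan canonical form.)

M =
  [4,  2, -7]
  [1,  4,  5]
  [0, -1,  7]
e^{tM} =
  [3*t^2*exp(5*t)/2 - t*exp(5*t) + exp(5*t), 3*t^2*exp(5*t)/2 + 2*t*exp(5*t), 3*t^2*exp(5*t)/2 - 7*t*exp(5*t)]
  [-t^2*exp(5*t) + t*exp(5*t), -t^2*exp(5*t) - t*exp(5*t) + exp(5*t), -t^2*exp(5*t) + 5*t*exp(5*t)]
  [-t^2*exp(5*t)/2, -t^2*exp(5*t)/2 - t*exp(5*t), -t^2*exp(5*t)/2 + 2*t*exp(5*t) + exp(5*t)]

Strategy: write M = P · J · P⁻¹ where J is a Jordan canonical form, so e^{tM} = P · e^{tJ} · P⁻¹, and e^{tJ} can be computed block-by-block.

M has Jordan form
J =
  [5, 1, 0]
  [0, 5, 1]
  [0, 0, 5]
(up to reordering of blocks).

Per-block formulas:
  For a 3×3 Jordan block J_3(5): exp(t · J_3(5)) = e^(5t)·(I + t·N + (t^2/2)·N^2), where N is the 3×3 nilpotent shift.

After assembling e^{tJ} and conjugating by P, we get:

e^{tM} =
  [3*t^2*exp(5*t)/2 - t*exp(5*t) + exp(5*t), 3*t^2*exp(5*t)/2 + 2*t*exp(5*t), 3*t^2*exp(5*t)/2 - 7*t*exp(5*t)]
  [-t^2*exp(5*t) + t*exp(5*t), -t^2*exp(5*t) - t*exp(5*t) + exp(5*t), -t^2*exp(5*t) + 5*t*exp(5*t)]
  [-t^2*exp(5*t)/2, -t^2*exp(5*t)/2 - t*exp(5*t), -t^2*exp(5*t)/2 + 2*t*exp(5*t) + exp(5*t)]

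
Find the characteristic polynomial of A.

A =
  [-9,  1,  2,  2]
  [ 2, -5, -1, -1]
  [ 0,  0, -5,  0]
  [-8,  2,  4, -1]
x^4 + 20*x^3 + 150*x^2 + 500*x + 625

Expanding det(x·I − A) (e.g. by cofactor expansion or by noting that A is similar to its Jordan form J, which has the same characteristic polynomial as A) gives
  χ_A(x) = x^4 + 20*x^3 + 150*x^2 + 500*x + 625
which factors as (x + 5)^4. The eigenvalues (with algebraic multiplicities) are λ = -5 with multiplicity 4.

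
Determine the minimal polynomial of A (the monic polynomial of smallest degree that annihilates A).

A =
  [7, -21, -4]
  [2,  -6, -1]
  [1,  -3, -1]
x^3

The characteristic polynomial is χ_A(x) = x^3, so the eigenvalues are known. The minimal polynomial is
  m_A(x) = Π_λ (x − λ)^{k_λ}
where k_λ is the size of the *largest* Jordan block for λ (equivalently, the smallest k with (A − λI)^k v = 0 for every generalised eigenvector v of λ).

  λ = 0: largest Jordan block has size 3, contributing (x − 0)^3

So m_A(x) = x^3 = x^3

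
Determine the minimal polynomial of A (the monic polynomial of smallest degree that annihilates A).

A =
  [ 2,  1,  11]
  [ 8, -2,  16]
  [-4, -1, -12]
x^3 + 12*x^2 + 48*x + 64

The characteristic polynomial is χ_A(x) = (x + 4)^3, so the eigenvalues are known. The minimal polynomial is
  m_A(x) = Π_λ (x − λ)^{k_λ}
where k_λ is the size of the *largest* Jordan block for λ (equivalently, the smallest k with (A − λI)^k v = 0 for every generalised eigenvector v of λ).

  λ = -4: largest Jordan block has size 3, contributing (x + 4)^3

So m_A(x) = (x + 4)^3 = x^3 + 12*x^2 + 48*x + 64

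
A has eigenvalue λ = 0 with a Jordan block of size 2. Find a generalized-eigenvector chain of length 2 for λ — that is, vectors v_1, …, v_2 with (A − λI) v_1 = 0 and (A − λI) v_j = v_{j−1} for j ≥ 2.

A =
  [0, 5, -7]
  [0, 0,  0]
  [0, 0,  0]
A Jordan chain for λ = 0 of length 2:
v_1 = (5, 0, 0)ᵀ
v_2 = (0, 1, 0)ᵀ

Let N = A − (0)·I. We want v_2 with N^2 v_2 = 0 but N^1 v_2 ≠ 0; then v_{j-1} := N · v_j for j = 2, …, 2.

Pick v_2 = (0, 1, 0)ᵀ.
Then v_1 = N · v_2 = (5, 0, 0)ᵀ.

Sanity check: (A − (0)·I) v_1 = (0, 0, 0)ᵀ = 0. ✓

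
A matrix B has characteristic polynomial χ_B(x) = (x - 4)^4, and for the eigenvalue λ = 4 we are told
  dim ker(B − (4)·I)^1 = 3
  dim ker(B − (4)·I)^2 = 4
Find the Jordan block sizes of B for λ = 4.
Block sizes for λ = 4: [2, 1, 1]

From the dimensions of kernels of powers, the number of Jordan blocks of size at least j is d_j − d_{j−1} where d_j = dim ker(N^j) (with d_0 = 0). Computing the differences gives [3, 1].
The number of blocks of size exactly k is (#blocks of size ≥ k) − (#blocks of size ≥ k + 1), so the partition is: 2 block(s) of size 1, 1 block(s) of size 2.
In nonincreasing order the block sizes are [2, 1, 1].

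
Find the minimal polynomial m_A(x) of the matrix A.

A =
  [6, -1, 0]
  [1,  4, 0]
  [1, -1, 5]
x^2 - 10*x + 25

The characteristic polynomial is χ_A(x) = (x - 5)^3, so the eigenvalues are known. The minimal polynomial is
  m_A(x) = Π_λ (x − λ)^{k_λ}
where k_λ is the size of the *largest* Jordan block for λ (equivalently, the smallest k with (A − λI)^k v = 0 for every generalised eigenvector v of λ).

  λ = 5: largest Jordan block has size 2, contributing (x − 5)^2

So m_A(x) = (x - 5)^2 = x^2 - 10*x + 25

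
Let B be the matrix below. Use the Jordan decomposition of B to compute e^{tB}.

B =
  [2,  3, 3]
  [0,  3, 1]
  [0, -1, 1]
e^{tB} =
  [exp(2*t), 3*t*exp(2*t), 3*t*exp(2*t)]
  [0, t*exp(2*t) + exp(2*t), t*exp(2*t)]
  [0, -t*exp(2*t), -t*exp(2*t) + exp(2*t)]

Strategy: write B = P · J · P⁻¹ where J is a Jordan canonical form, so e^{tB} = P · e^{tJ} · P⁻¹, and e^{tJ} can be computed block-by-block.

B has Jordan form
J =
  [2, 1, 0]
  [0, 2, 0]
  [0, 0, 2]
(up to reordering of blocks).

Per-block formulas:
  For a 2×2 Jordan block J_2(2): exp(t · J_2(2)) = e^(2t)·(I + t·N), where N is the 2×2 nilpotent shift.
  For a 1×1 block at λ = 2: exp(t · [2]) = [e^(2t)].

After assembling e^{tJ} and conjugating by P, we get:

e^{tB} =
  [exp(2*t), 3*t*exp(2*t), 3*t*exp(2*t)]
  [0, t*exp(2*t) + exp(2*t), t*exp(2*t)]
  [0, -t*exp(2*t), -t*exp(2*t) + exp(2*t)]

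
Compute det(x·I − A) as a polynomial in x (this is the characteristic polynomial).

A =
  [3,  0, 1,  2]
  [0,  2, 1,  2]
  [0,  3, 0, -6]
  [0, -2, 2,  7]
x^4 - 12*x^3 + 54*x^2 - 108*x + 81

Expanding det(x·I − A) (e.g. by cofactor expansion or by noting that A is similar to its Jordan form J, which has the same characteristic polynomial as A) gives
  χ_A(x) = x^4 - 12*x^3 + 54*x^2 - 108*x + 81
which factors as (x - 3)^4. The eigenvalues (with algebraic multiplicities) are λ = 3 with multiplicity 4.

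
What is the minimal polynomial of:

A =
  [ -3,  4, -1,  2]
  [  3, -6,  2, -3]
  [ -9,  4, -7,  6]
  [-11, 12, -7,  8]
x^2 + 4*x + 4

The characteristic polynomial is χ_A(x) = (x + 2)^4, so the eigenvalues are known. The minimal polynomial is
  m_A(x) = Π_λ (x − λ)^{k_λ}
where k_λ is the size of the *largest* Jordan block for λ (equivalently, the smallest k with (A − λI)^k v = 0 for every generalised eigenvector v of λ).

  λ = -2: largest Jordan block has size 2, contributing (x + 2)^2

So m_A(x) = (x + 2)^2 = x^2 + 4*x + 4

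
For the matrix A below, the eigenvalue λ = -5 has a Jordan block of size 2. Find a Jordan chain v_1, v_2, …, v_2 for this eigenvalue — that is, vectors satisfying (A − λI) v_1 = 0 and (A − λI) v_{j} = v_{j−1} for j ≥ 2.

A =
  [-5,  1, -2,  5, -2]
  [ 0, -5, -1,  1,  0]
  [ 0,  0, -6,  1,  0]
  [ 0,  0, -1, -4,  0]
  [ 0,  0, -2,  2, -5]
A Jordan chain for λ = -5 of length 2:
v_1 = (1, 0, 0, 0, 0)ᵀ
v_2 = (0, 1, 0, 0, 0)ᵀ

Let N = A − (-5)·I. We want v_2 with N^2 v_2 = 0 but N^1 v_2 ≠ 0; then v_{j-1} := N · v_j for j = 2, …, 2.

Pick v_2 = (0, 1, 0, 0, 0)ᵀ.
Then v_1 = N · v_2 = (1, 0, 0, 0, 0)ᵀ.

Sanity check: (A − (-5)·I) v_1 = (0, 0, 0, 0, 0)ᵀ = 0. ✓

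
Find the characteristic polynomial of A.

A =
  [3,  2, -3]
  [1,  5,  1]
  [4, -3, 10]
x^3 - 18*x^2 + 108*x - 216

Expanding det(x·I − A) (e.g. by cofactor expansion or by noting that A is similar to its Jordan form J, which has the same characteristic polynomial as A) gives
  χ_A(x) = x^3 - 18*x^2 + 108*x - 216
which factors as (x - 6)^3. The eigenvalues (with algebraic multiplicities) are λ = 6 with multiplicity 3.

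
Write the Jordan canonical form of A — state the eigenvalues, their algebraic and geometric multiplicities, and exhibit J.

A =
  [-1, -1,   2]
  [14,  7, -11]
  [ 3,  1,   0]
J_3(2)

The characteristic polynomial is
  det(x·I − A) = x^3 - 6*x^2 + 12*x - 8 = (x - 2)^3

Eigenvalues and multiplicities (the geometric multiplicity of λ is n − rank(A − λI), which equals the number of Jordan blocks for λ):
  λ = 2: algebraic multiplicity = 3, geometric multiplicity = 1

Determining the block sizes for each eigenvalue:
  λ = 2: one block (gm = 1), so the single block has size am = 3 → block sizes [3]

Assembling the blocks gives a Jordan form
J =
  [2, 1, 0]
  [0, 2, 1]
  [0, 0, 2]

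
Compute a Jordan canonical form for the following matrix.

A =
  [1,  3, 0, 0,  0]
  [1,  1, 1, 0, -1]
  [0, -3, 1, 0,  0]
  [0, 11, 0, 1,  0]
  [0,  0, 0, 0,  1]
J_3(1) ⊕ J_1(1) ⊕ J_1(1)

The characteristic polynomial is
  det(x·I − A) = x^5 - 5*x^4 + 10*x^3 - 10*x^2 + 5*x - 1 = (x - 1)^5

Eigenvalues and multiplicities (the geometric multiplicity of λ is n − rank(A − λI), which equals the number of Jordan blocks for λ):
  λ = 1: algebraic multiplicity = 5, geometric multiplicity = 3

Determining the block sizes for each eigenvalue:
  λ = 1: with am = 5 and gm = 3, the partition is not yet determined (e.g. several partitions of 5 into 3 parts exist). Let N = A − (1)·I. Computing rank(N^1) = 2, rank(N^2) = 1, rank(N^3) = 0; the number of blocks of size ≥ j is rank(N^{j−1}) − rank(N^j), giving [3, 1, 1]. So we have 1 block(s) of size 3, 2 block(s) of size 1 → block sizes [3, 1, 1]

Assembling the blocks gives a Jordan form
J =
  [1, 1, 0, 0, 0]
  [0, 1, 1, 0, 0]
  [0, 0, 1, 0, 0]
  [0, 0, 0, 1, 0]
  [0, 0, 0, 0, 1]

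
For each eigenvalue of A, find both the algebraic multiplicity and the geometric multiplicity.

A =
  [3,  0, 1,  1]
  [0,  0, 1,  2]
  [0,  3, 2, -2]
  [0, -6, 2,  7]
λ = 3: alg = 4, geom = 2

Step 1 — factor the characteristic polynomial to read off the algebraic multiplicities:
  χ_A(x) = (x - 3)^4

Step 2 — compute geometric multiplicities via the rank-nullity identity g(λ) = n − rank(A − λI):
  rank(A − (3)·I) = 2, so dim ker(A − (3)·I) = n − 2 = 2

Summary:
  λ = 3: algebraic multiplicity = 4, geometric multiplicity = 2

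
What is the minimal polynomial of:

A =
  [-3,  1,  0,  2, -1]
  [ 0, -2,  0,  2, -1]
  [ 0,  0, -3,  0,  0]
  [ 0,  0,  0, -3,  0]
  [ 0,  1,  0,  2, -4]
x^2 + 6*x + 9

The characteristic polynomial is χ_A(x) = (x + 3)^5, so the eigenvalues are known. The minimal polynomial is
  m_A(x) = Π_λ (x − λ)^{k_λ}
where k_λ is the size of the *largest* Jordan block for λ (equivalently, the smallest k with (A − λI)^k v = 0 for every generalised eigenvector v of λ).

  λ = -3: largest Jordan block has size 2, contributing (x + 3)^2

So m_A(x) = (x + 3)^2 = x^2 + 6*x + 9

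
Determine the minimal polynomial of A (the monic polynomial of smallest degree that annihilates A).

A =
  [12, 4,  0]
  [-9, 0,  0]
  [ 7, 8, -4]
x^3 - 8*x^2 - 12*x + 144

The characteristic polynomial is χ_A(x) = (x - 6)^2*(x + 4), so the eigenvalues are known. The minimal polynomial is
  m_A(x) = Π_λ (x − λ)^{k_λ}
where k_λ is the size of the *largest* Jordan block for λ (equivalently, the smallest k with (A − λI)^k v = 0 for every generalised eigenvector v of λ).

  λ = -4: largest Jordan block has size 1, contributing (x + 4)
  λ = 6: largest Jordan block has size 2, contributing (x − 6)^2

So m_A(x) = (x - 6)^2*(x + 4) = x^3 - 8*x^2 - 12*x + 144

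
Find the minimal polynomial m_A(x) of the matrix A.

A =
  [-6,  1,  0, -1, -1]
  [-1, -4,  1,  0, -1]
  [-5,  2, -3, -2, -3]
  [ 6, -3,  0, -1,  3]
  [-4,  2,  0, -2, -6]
x^3 + 12*x^2 + 48*x + 64

The characteristic polynomial is χ_A(x) = (x + 4)^5, so the eigenvalues are known. The minimal polynomial is
  m_A(x) = Π_λ (x − λ)^{k_λ}
where k_λ is the size of the *largest* Jordan block for λ (equivalently, the smallest k with (A − λI)^k v = 0 for every generalised eigenvector v of λ).

  λ = -4: largest Jordan block has size 3, contributing (x + 4)^3

So m_A(x) = (x + 4)^3 = x^3 + 12*x^2 + 48*x + 64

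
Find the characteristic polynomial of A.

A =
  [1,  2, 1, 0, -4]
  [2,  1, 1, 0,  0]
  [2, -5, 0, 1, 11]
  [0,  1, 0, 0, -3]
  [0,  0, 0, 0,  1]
x^5 - 3*x^4 + 2*x^3 + 2*x^2 - 3*x + 1

Expanding det(x·I − A) (e.g. by cofactor expansion or by noting that A is similar to its Jordan form J, which has the same characteristic polynomial as A) gives
  χ_A(x) = x^5 - 3*x^4 + 2*x^3 + 2*x^2 - 3*x + 1
which factors as (x - 1)^4*(x + 1). The eigenvalues (with algebraic multiplicities) are λ = -1 with multiplicity 1, λ = 1 with multiplicity 4.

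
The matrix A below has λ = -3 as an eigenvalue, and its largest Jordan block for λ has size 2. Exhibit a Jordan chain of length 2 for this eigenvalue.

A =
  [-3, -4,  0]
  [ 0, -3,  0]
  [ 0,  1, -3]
A Jordan chain for λ = -3 of length 2:
v_1 = (-4, 0, 1)ᵀ
v_2 = (0, 1, 0)ᵀ

Let N = A − (-3)·I. We want v_2 with N^2 v_2 = 0 but N^1 v_2 ≠ 0; then v_{j-1} := N · v_j for j = 2, …, 2.

Pick v_2 = (0, 1, 0)ᵀ.
Then v_1 = N · v_2 = (-4, 0, 1)ᵀ.

Sanity check: (A − (-3)·I) v_1 = (0, 0, 0)ᵀ = 0. ✓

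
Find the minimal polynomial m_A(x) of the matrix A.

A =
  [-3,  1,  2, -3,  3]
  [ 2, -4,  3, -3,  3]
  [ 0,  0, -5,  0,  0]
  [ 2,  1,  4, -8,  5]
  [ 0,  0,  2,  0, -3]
x^4 + 18*x^3 + 120*x^2 + 350*x + 375

The characteristic polynomial is χ_A(x) = (x + 3)*(x + 5)^4, so the eigenvalues are known. The minimal polynomial is
  m_A(x) = Π_λ (x − λ)^{k_λ}
where k_λ is the size of the *largest* Jordan block for λ (equivalently, the smallest k with (A − λI)^k v = 0 for every generalised eigenvector v of λ).

  λ = -5: largest Jordan block has size 3, contributing (x + 5)^3
  λ = -3: largest Jordan block has size 1, contributing (x + 3)

So m_A(x) = (x + 3)*(x + 5)^3 = x^4 + 18*x^3 + 120*x^2 + 350*x + 375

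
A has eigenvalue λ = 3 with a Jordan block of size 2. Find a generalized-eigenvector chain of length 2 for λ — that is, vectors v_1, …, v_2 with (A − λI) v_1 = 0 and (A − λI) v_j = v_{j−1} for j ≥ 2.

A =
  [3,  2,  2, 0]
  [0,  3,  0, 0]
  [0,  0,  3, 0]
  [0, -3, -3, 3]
A Jordan chain for λ = 3 of length 2:
v_1 = (2, 0, 0, -3)ᵀ
v_2 = (0, 1, 0, 0)ᵀ

Let N = A − (3)·I. We want v_2 with N^2 v_2 = 0 but N^1 v_2 ≠ 0; then v_{j-1} := N · v_j for j = 2, …, 2.

Pick v_2 = (0, 1, 0, 0)ᵀ.
Then v_1 = N · v_2 = (2, 0, 0, -3)ᵀ.

Sanity check: (A − (3)·I) v_1 = (0, 0, 0, 0)ᵀ = 0. ✓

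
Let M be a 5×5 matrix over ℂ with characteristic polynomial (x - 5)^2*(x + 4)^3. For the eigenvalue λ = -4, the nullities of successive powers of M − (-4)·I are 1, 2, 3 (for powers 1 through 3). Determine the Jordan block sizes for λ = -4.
Block sizes for λ = -4: [3]

From the dimensions of kernels of powers, the number of Jordan blocks of size at least j is d_j − d_{j−1} where d_j = dim ker(N^j) (with d_0 = 0). Computing the differences gives [1, 1, 1].
The number of blocks of size exactly k is (#blocks of size ≥ k) − (#blocks of size ≥ k + 1), so the partition is: 1 block(s) of size 3.
In nonincreasing order the block sizes are [3].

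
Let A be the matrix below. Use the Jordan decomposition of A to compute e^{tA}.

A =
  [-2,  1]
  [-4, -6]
e^{tA} =
  [2*t*exp(-4*t) + exp(-4*t), t*exp(-4*t)]
  [-4*t*exp(-4*t), -2*t*exp(-4*t) + exp(-4*t)]

Strategy: write A = P · J · P⁻¹ where J is a Jordan canonical form, so e^{tA} = P · e^{tJ} · P⁻¹, and e^{tJ} can be computed block-by-block.

A has Jordan form
J =
  [-4,  1]
  [ 0, -4]
(up to reordering of blocks).

Per-block formulas:
  For a 2×2 Jordan block J_2(-4): exp(t · J_2(-4)) = e^(-4t)·(I + t·N), where N is the 2×2 nilpotent shift.

After assembling e^{tJ} and conjugating by P, we get:

e^{tA} =
  [2*t*exp(-4*t) + exp(-4*t), t*exp(-4*t)]
  [-4*t*exp(-4*t), -2*t*exp(-4*t) + exp(-4*t)]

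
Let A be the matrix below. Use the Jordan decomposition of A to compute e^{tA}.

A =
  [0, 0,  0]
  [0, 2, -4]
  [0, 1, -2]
e^{tA} =
  [1, 0, 0]
  [0, 2*t + 1, -4*t]
  [0, t, 1 - 2*t]

Strategy: write A = P · J · P⁻¹ where J is a Jordan canonical form, so e^{tA} = P · e^{tJ} · P⁻¹, and e^{tJ} can be computed block-by-block.

A has Jordan form
J =
  [0, 1, 0]
  [0, 0, 0]
  [0, 0, 0]
(up to reordering of blocks).

Per-block formulas:
  For a 1×1 block at λ = 0: exp(t · [0]) = [e^(0t)].
  For a 2×2 Jordan block J_2(0): exp(t · J_2(0)) = e^(0t)·(I + t·N), where N is the 2×2 nilpotent shift.

After assembling e^{tJ} and conjugating by P, we get:

e^{tA} =
  [1, 0, 0]
  [0, 2*t + 1, -4*t]
  [0, t, 1 - 2*t]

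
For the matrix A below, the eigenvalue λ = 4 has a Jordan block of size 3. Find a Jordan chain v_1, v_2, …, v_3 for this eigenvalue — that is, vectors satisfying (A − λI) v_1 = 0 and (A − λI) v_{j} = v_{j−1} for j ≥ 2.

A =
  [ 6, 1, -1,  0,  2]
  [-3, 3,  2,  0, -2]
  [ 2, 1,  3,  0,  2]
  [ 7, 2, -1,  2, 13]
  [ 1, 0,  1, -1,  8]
A Jordan chain for λ = 4 of length 3:
v_1 = (-2, 2, -2, -4, 0)ᵀ
v_2 = (3, -5, 3, 6, 0)ᵀ
v_3 = (5, 0, 3, 0, -2)ᵀ

Let N = A − (4)·I. We want v_3 with N^3 v_3 = 0 but N^2 v_3 ≠ 0; then v_{j-1} := N · v_j for j = 3, …, 2.

Pick v_3 = (5, 0, 3, 0, -2)ᵀ.
Then v_2 = N · v_3 = (3, -5, 3, 6, 0)ᵀ.
Then v_1 = N · v_2 = (-2, 2, -2, -4, 0)ᵀ.

Sanity check: (A − (4)·I) v_1 = (0, 0, 0, 0, 0)ᵀ = 0. ✓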